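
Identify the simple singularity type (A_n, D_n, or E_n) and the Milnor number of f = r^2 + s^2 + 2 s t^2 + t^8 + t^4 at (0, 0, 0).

Type A7, Milnor number mu = 7.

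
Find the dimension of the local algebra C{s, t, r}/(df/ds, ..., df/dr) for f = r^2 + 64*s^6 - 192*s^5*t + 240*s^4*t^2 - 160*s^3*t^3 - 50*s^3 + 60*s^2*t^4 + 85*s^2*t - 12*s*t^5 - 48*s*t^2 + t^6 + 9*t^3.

The Hessian of f at 0 has rank 1. Corank 2; j^3 = -(2*s - t)*(5*s - 3*t)^2 has shape L^2 M (L != M), so D-series; mu = 7 gives D_7.

7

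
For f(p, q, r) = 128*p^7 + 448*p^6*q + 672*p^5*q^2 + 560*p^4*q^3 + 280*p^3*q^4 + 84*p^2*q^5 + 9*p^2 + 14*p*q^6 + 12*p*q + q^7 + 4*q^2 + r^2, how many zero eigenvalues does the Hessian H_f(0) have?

1

Hessian at 0 has rank 2.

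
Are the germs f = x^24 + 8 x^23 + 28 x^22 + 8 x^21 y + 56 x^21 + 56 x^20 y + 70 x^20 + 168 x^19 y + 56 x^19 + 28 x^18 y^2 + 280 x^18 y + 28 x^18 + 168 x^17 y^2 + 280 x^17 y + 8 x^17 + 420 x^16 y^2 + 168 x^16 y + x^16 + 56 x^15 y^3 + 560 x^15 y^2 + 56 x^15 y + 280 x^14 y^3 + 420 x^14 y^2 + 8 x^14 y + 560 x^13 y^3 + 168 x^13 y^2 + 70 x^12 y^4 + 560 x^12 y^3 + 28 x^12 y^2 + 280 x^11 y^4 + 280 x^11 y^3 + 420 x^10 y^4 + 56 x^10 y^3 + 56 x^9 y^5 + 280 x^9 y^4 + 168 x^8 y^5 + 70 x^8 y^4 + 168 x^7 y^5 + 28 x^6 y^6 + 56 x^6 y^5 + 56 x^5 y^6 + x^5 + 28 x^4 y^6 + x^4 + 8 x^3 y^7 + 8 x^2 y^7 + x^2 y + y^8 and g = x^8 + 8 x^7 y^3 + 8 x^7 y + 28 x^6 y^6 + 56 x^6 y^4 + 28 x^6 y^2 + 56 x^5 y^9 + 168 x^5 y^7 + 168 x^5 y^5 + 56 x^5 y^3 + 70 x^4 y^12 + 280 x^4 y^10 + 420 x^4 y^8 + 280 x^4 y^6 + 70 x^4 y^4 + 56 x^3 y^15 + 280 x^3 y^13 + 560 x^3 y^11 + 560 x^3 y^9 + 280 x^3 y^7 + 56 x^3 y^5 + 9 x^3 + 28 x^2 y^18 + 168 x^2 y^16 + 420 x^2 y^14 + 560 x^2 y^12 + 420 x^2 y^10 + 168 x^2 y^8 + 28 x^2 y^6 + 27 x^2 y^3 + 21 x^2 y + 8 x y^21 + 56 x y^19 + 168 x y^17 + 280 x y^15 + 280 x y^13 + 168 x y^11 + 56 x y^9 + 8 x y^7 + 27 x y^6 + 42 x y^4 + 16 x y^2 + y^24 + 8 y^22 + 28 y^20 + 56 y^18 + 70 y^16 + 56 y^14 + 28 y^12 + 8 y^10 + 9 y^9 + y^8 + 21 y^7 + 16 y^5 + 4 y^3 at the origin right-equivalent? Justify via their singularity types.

Yes.

The Hessian of f at 0 has rank 0. Corank 2; j^3 = x^2*y has shape L^2 M (L != M), so D-series; mu = 9 gives D_9. The Hessian of g at 0 has rank 0. Corank 2; j^3 = (x + y)*(3*x + 2*y)^2 has shape L^2 M (L != M), so D-series; mu = 9 gives D_9. Both have type D_9, hence right-equivalent.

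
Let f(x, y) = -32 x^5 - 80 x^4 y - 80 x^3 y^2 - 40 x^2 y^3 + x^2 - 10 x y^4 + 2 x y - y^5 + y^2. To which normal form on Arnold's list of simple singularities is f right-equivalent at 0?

The Hessian of f at 0 has rank 1. Corank 1: A-series; mu = 4 gives A_4.

A_{4}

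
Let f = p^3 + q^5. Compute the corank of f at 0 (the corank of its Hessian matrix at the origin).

2

The Hessian at 0 is [[0, 0], [0, 0]] of rank 0; hence corank 2.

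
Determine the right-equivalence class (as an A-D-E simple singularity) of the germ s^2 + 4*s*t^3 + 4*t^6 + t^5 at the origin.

A_4

The Hessian of f at 0 has rank 1. Corank 1: A-series; mu = 4 gives A_4.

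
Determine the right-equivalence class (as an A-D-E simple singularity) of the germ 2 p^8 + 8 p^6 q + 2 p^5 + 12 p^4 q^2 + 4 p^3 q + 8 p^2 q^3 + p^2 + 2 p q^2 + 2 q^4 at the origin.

A_{3}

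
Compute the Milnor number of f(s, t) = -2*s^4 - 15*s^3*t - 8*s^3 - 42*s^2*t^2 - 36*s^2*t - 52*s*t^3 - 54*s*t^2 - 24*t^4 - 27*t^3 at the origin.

The Hessian of f at 0 is [[0, 0], [0, 0]] with rank 0, so corank 2. A Groebner basis of the Jacobian ideal J(f) in C{s,t} is {768*s^2 + 2304*s*t + t^4 + 8*t^3 + 1728*t^2, s^3 + 252*s^2 + 756*s*t + 6*t^3 + 567*t^2, s^2*t - 104*s^2 - 312*s*t - 10*t^3/3 - 234*t^2, 32*s^2 + s*t^2 + 96*s*t + 11*t^3/6 + 72*t^2}; counting standard monomials gives mu = 7. Corank 2; j^3 = -(2*s + 3*t)^3 is a perfect cube, so E-series; the 4-jet and mu = 7 give E_7.

7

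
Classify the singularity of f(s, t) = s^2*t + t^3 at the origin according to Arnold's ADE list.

The Hessian of f at 0 has rank 0. Corank 2; j^3 = t*(s^2 + t^2) splits into three distinct lines over C (the quadratic factor has nonzero discriminant), so D_4.

D4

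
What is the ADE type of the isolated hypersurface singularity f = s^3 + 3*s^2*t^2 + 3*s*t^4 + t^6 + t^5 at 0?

The Hessian of f at 0 is [[0, 0], [0, 0]] with rank 0, so corank 2. A Groebner basis of the Jacobian ideal J(f) in C{s,t} is {t^4, s^3, s^2/2 + s*t^2}; counting standard monomials gives mu = 8. Corank 2; j^3 = s^3 is a perfect cube, so E-series; the 5-jet and mu = 8 give E_8.

E8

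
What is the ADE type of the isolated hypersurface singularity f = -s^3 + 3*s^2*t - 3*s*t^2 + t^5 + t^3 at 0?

The Hessian of f at 0 has rank 0. Corank 2; j^3 = -(s - t)^3 is a perfect cube, so E-series; the 5-jet and mu = 8 give E_8.

E_8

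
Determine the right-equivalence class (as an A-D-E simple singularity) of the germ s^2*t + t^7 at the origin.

D_8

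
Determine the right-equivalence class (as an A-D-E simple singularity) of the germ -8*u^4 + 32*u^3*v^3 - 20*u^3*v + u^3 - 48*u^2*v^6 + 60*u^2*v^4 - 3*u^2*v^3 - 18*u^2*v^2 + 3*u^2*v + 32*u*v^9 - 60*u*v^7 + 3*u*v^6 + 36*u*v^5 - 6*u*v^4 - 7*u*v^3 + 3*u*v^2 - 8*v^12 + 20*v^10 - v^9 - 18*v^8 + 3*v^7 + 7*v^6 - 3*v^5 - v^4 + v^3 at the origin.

E_7

The Hessian of f at 0 has rank 0. Corank 2; j^3 = (u + v)^3 is a perfect cube, so E-series; the 4-jet and mu = 7 give E_7.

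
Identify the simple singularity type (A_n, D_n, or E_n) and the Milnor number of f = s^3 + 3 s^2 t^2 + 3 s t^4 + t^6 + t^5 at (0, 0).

The Hessian of f at 0 is [[0, 0], [0, 0]] with rank 0, so corank 2. A Groebner basis of the Jacobian ideal J(f) in C{s,t} is {t^4, s^3, s^2/2 + s*t^2}; counting standard monomials gives mu = 8. Corank 2; j^3 = s^3 is a perfect cube, so E-series; the 5-jet and mu = 8 give E_8.

Type E_8, Milnor number mu = 8.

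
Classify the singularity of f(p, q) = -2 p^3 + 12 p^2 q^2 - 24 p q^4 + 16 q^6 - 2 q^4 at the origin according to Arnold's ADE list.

E_{6}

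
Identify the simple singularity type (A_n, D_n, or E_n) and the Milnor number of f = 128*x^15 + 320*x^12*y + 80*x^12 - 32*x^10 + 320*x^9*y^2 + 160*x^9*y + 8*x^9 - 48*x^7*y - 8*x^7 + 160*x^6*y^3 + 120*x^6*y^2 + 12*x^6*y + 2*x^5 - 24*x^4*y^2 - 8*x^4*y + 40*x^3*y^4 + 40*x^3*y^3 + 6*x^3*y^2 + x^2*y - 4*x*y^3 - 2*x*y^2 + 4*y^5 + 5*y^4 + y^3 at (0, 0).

Type D_5, Milnor number mu = 5.

The Hessian of f at 0 has rank 0. Corank 2; j^3 = y*(x - y)^2 has shape L^2 M (L != M), so D-series; mu = 5 gives D_5.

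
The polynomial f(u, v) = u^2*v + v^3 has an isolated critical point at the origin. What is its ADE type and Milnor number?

The Hessian of f at 0 has rank 0. Corank 2; j^3 = v*(u^2 + v^2) splits into three distinct lines over C (the quadratic factor has nonzero discriminant), so D_4.

Type D4, Milnor number mu = 4.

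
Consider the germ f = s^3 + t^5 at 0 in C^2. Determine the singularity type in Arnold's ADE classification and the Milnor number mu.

The Hessian of f at 0 has rank 0. Corank 2; j^3 = s^3 is a perfect cube, so E-series; the 5-jet and mu = 8 give E_8.

Type E_{8}, Milnor number mu = 8.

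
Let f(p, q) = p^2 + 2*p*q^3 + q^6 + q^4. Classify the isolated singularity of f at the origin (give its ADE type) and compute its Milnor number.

Type A3, Milnor number mu = 3.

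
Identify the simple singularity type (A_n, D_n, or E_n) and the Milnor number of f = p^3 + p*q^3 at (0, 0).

Type E_{7}, Milnor number mu = 7.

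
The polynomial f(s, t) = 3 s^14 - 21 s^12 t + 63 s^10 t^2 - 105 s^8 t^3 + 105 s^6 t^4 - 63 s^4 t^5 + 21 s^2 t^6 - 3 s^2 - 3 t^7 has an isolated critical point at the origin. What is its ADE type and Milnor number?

The Hessian of f at 0 has rank 1. Corank 1: A-series; mu = 6 gives A_6.

Type A6, Milnor number mu = 6.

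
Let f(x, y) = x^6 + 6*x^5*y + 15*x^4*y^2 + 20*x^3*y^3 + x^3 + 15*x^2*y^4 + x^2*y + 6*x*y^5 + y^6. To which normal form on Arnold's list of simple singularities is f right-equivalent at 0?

The Hessian of f at 0 is [[0, 0], [0, 0]] with rank 0, so corank 2. A Groebner basis of the Jacobian ideal J(f) in C{x,y} is {-x*y/6 + y^5, x*y^2, x^2 + x*y}; counting standard monomials gives mu = 7. Corank 2; j^3 = x^2*(x + y) has shape L^2 M (L != M), so D-series; mu = 7 gives D_7.

D_{7}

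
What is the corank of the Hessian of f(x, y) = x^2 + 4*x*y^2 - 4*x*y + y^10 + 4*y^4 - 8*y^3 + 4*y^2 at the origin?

1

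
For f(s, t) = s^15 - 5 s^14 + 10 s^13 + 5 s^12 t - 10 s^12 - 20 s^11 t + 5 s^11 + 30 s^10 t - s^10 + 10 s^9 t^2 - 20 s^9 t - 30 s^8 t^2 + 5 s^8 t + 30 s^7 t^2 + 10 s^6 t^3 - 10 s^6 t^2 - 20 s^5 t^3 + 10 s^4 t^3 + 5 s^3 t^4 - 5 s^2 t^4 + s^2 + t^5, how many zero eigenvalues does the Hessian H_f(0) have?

Hessian at 0 has rank 1.

1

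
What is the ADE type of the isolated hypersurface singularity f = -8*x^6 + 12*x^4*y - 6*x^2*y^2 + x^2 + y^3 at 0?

The Hessian of f at 0 has rank 1. Corank 1: A-series; mu = 2 gives A_2.

A_{2}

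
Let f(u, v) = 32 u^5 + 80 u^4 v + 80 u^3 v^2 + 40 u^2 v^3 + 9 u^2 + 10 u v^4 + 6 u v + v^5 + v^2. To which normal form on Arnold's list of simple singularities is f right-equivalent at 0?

A_{4}

The Hessian of f at 0 is [[18, 6], [6, 2]] with rank 1, so corank 1. A Groebner basis of the Jacobian ideal J(f) in C{u,v} is {v^4, u + v/3}; counting standard monomials gives mu = 4. Corank 1: A-series; mu = 4 gives A_4.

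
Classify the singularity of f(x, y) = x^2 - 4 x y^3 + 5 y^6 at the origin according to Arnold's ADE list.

The Hessian of f at 0 has rank 1. Corank 1: A-series; mu = 5 gives A_5.

A5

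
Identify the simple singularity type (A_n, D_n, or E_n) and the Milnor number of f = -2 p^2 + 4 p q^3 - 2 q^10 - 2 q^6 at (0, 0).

The Hessian of f at 0 is [[-4, 0], [0, 0]] with rank 1, so corank 1. A Groebner basis of the Jacobian ideal J(f) in C{p,q} is {p^3, -p + q^3}; counting standard monomials gives mu = 9. Corank 1: A-series; mu = 9 gives A_9.

Type A_9, Milnor number mu = 9.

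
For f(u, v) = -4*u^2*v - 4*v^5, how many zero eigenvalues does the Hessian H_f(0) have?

2

The Hessian at 0 is [[0, 0], [0, 0]] of rank 0; hence corank 2.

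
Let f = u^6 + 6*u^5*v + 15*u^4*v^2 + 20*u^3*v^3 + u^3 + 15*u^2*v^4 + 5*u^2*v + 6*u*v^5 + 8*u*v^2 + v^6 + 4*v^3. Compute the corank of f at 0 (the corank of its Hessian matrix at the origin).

2

Hessian at 0 has rank 0.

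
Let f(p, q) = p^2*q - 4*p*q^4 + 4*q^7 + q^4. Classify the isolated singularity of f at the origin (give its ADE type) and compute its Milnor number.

Type D5, Milnor number mu = 5.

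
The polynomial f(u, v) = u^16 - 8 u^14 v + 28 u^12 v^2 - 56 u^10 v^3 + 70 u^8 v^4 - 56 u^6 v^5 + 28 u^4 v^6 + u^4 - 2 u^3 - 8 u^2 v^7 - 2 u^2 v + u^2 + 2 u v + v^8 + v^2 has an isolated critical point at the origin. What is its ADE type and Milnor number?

Type A_7, Milnor number mu = 7.

The Hessian of f at 0 has rank 1. Corank 1: A-series; mu = 7 gives A_7.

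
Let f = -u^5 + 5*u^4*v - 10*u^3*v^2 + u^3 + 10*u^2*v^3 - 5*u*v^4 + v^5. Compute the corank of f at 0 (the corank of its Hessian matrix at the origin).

2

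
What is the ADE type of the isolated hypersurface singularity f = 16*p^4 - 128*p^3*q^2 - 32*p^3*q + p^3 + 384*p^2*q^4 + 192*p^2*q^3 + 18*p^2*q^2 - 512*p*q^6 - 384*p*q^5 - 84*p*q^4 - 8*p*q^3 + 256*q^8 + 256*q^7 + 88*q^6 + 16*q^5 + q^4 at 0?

E_6

The Hessian of f at 0 has rank 0. Corank 2; j^3 = p^3 is a perfect cube, so E-series; the 4-jet and mu = 6 give E_6.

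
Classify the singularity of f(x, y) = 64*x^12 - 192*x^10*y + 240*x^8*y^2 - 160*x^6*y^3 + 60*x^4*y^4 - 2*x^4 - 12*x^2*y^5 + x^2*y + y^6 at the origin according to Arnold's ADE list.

The Hessian of f at 0 is [[0, 0], [0, 0]] with rank 0, so corank 2. A Groebner basis of the Jacobian ideal J(f) in C{x,y} is {x^2/6 + y^5, x^3, x*y}; counting standard monomials gives mu = 7. Corank 2; j^3 = x^2*y has shape L^2 M (L != M), so D-series; mu = 7 gives D_7.

D_{7}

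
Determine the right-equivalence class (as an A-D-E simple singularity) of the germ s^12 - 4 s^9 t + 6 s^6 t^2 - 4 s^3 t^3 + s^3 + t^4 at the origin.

E_6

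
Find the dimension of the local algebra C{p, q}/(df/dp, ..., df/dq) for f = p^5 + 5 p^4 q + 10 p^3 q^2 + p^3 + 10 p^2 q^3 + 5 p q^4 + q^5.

8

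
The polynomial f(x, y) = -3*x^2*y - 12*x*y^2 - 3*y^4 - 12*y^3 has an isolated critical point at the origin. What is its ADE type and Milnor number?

Type D_{5}, Milnor number mu = 5.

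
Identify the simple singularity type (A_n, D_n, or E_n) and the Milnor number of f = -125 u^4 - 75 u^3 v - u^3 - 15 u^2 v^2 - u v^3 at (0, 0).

The Hessian of f at 0 has rank 0. Corank 2; j^3 = -u^3 is a perfect cube, so E-series; the 4-jet and mu = 7 give E_7.

Type E_{7}, Milnor number mu = 7.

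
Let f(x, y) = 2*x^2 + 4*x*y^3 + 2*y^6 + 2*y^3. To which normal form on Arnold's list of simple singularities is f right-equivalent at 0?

A2

The Hessian of f at 0 has rank 1. Corank 1: A-series; mu = 2 gives A_2.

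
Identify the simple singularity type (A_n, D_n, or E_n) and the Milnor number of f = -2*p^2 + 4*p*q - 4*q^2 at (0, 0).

The Hessian of f at 0 has rank 2. Corank 0: nondegenerate Morse point, so A_1.

Type A_{1}, Milnor number mu = 1.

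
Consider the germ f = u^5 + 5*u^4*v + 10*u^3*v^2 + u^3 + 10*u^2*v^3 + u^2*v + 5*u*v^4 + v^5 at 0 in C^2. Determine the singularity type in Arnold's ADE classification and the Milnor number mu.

Type D_{6}, Milnor number mu = 6.

The Hessian of f at 0 is [[0, 0], [0, 0]] with rank 0, so corank 2. A Groebner basis of the Jacobian ideal J(f) in C{u,v} is {-u*v/5 + v^4, u*v^2, u^2 + u*v}; counting standard monomials gives mu = 6. Corank 2; j^3 = u^2*(u + v) has shape L^2 M (L != M), so D-series; mu = 6 gives D_6.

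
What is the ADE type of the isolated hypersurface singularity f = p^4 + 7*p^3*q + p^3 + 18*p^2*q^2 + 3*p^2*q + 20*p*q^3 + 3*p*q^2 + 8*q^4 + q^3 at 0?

The Hessian of f at 0 has rank 0. Corank 2; j^3 = (p + q)^3 is a perfect cube, so E-series; the 4-jet and mu = 7 give E_7.

E_7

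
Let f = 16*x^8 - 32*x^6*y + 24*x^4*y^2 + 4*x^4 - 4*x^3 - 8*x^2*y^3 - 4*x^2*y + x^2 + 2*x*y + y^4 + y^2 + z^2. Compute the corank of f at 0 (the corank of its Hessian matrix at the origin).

1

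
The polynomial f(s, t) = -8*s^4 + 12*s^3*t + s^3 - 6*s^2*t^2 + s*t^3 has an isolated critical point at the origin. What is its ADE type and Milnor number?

The Hessian of f at 0 has rank 0. Corank 2; j^3 = s^3 is a perfect cube, so E-series; the 4-jet and mu = 7 give E_7.

Type E_7, Milnor number mu = 7.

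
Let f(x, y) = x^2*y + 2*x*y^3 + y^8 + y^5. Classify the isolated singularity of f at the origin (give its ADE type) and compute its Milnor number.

Type D9, Milnor number mu = 9.

The Hessian of f at 0 has rank 0. Corank 2; j^3 = x^2*y has shape L^2 M (L != M), so D-series; mu = 9 gives D_9.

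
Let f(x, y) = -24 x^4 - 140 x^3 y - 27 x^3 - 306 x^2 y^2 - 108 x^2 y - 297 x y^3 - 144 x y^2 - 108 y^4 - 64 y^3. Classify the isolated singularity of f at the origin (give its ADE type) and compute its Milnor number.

The Hessian of f at 0 is [[0, 0], [0, 0]] with rank 0, so corank 2. A Groebner basis of the Jacobian ideal J(f) in C{x,y} is {19683*x^2/4 + 13122*x*y + y^4 + 27*y^3/4 + 8748*y^2, x^3 + 459*x^2 + 1224*x*y + 3*y^3 + 816*y^2, x^2*y - 891*x^2/4 - 594*x*y - 25*y^3/12 - 396*y^2, 81*x^2 + x*y^2 + 216*x*y + 13*y^3/9 + 144*y^2}; counting standard monomials gives mu = 7. Corank 2; j^3 = -(3*x + 4*y)^3 is a perfect cube, so E-series; the 4-jet and mu = 7 give E_7.

Type E_{7}, Milnor number mu = 7.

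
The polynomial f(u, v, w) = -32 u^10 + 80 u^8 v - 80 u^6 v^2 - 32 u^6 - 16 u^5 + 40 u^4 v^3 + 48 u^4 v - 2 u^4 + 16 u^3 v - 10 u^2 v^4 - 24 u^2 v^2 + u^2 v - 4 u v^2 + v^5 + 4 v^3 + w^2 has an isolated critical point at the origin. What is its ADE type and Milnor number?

Type D6, Milnor number mu = 6.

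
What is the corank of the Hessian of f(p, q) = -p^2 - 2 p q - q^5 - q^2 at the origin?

Hessian at 0 has rank 1.

1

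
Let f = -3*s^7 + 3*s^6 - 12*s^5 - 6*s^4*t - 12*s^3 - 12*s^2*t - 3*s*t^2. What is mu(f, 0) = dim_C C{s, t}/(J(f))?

7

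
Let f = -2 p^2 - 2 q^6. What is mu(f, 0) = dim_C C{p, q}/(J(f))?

5

The Hessian of f at 0 has rank 1. Corank 1: A-series; mu = 5 gives A_5.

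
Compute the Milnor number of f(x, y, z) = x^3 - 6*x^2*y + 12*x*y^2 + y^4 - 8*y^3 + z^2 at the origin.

6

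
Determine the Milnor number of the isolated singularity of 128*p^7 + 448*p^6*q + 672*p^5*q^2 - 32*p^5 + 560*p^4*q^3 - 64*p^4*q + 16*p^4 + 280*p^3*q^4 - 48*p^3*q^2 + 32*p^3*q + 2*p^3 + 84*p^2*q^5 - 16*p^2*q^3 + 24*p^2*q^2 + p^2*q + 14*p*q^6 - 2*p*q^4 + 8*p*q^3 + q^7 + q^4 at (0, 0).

5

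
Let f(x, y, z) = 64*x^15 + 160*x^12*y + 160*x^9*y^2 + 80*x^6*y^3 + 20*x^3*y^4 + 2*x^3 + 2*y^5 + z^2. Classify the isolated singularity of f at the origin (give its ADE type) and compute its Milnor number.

The Hessian of f at 0 has rank 1. Corank 2; j^3 = 2*x^3 is a perfect cube, so E-series; the 5-jet and mu = 8 give E_8.

Type E8, Milnor number mu = 8.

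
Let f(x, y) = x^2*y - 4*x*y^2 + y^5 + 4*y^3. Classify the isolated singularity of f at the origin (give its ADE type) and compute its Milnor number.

Type D6, Milnor number mu = 6.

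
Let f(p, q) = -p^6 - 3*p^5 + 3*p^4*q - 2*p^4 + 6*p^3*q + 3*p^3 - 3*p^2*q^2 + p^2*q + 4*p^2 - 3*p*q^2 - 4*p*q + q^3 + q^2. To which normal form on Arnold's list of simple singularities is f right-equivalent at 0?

The Hessian of f at 0 has rank 1. Corank 1: A-series; mu = 2 gives A_2.

A2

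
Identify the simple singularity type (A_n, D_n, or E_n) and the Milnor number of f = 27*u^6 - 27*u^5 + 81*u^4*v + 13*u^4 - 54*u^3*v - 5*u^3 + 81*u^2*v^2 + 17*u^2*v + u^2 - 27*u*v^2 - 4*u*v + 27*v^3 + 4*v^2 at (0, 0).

Type A_{2}, Milnor number mu = 2.

The Hessian of f at 0 is [[2, -4], [-4, 8]] with rank 1, so corank 1. A Groebner basis of the Jacobian ideal J(f) in C{u,v} is {v^2, u - 2*v}; counting standard monomials gives mu = 2. Corank 1: A-series; mu = 2 gives A_2.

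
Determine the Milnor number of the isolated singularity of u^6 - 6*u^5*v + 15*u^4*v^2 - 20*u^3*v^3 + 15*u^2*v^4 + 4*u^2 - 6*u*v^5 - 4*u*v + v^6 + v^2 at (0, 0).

The Hessian of f at 0 has rank 1. Corank 1: A-series; mu = 5 gives A_5.

5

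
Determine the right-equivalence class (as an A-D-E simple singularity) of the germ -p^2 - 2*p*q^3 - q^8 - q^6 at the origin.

A_7

The Hessian of f at 0 has rank 1. Corank 1: A-series; mu = 7 gives A_7.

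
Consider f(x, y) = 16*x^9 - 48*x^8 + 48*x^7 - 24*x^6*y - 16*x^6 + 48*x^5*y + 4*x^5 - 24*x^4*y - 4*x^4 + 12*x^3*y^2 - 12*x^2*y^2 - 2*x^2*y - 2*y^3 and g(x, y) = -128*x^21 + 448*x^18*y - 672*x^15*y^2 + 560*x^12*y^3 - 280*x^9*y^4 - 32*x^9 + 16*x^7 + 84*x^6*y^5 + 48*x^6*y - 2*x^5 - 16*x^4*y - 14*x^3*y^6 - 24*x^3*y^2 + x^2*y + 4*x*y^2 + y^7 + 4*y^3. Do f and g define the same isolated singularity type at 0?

No.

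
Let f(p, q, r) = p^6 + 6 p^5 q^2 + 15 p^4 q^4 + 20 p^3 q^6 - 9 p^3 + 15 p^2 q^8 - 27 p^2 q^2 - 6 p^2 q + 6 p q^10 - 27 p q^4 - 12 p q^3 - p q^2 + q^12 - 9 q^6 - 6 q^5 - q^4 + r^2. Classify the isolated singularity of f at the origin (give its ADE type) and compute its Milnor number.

The Hessian of f at 0 has rank 1. Corank 2; j^3 = -p*(3*p + q)^2 has shape L^2 M (L != M), so D-series; mu = 7 gives D_7.

Type D_{7}, Milnor number mu = 7.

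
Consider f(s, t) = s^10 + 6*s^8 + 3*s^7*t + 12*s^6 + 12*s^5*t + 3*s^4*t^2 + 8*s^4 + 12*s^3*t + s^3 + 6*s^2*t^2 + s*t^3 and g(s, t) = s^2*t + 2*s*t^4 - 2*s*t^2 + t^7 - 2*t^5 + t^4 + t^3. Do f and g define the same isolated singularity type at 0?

No.

The Hessian of f at 0 has rank 0. Corank 2; j^3 = s^3 is a perfect cube, so E-series; the 4-jet and mu = 7 give E_7. The Hessian of g at 0 has rank 0. Corank 2; j^3 = t*(s - t)^2 has shape L^2 M (L != M), so D-series; mu = 5 gives D_5. f is E_7 but g is D_5, hence not right-equivalent.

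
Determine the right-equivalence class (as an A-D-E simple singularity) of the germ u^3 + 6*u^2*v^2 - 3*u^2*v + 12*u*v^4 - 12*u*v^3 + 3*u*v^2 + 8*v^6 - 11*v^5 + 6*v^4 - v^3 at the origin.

E_8

The Hessian of f at 0 has rank 0. Corank 2; j^3 = (u - v)^3 is a perfect cube, so E-series; the 5-jet and mu = 8 give E_8.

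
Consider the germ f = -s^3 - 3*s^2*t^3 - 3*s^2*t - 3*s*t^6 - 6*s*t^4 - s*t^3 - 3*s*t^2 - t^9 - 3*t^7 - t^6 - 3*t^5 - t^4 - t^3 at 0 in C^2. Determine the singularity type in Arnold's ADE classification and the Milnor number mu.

Type E7, Milnor number mu = 7.

The Hessian of f at 0 has rank 0. Corank 2; j^3 = -(s + t)^3 is a perfect cube, so E-series; the 4-jet and mu = 7 give E_7.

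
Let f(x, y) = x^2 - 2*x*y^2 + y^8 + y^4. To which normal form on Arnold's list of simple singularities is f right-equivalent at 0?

The Hessian of f at 0 has rank 1. Corank 1: A-series; mu = 7 gives A_7.

A_{7}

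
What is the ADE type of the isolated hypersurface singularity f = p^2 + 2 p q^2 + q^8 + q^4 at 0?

The Hessian of f at 0 has rank 1. Corank 1: A-series; mu = 7 gives A_7.

A_7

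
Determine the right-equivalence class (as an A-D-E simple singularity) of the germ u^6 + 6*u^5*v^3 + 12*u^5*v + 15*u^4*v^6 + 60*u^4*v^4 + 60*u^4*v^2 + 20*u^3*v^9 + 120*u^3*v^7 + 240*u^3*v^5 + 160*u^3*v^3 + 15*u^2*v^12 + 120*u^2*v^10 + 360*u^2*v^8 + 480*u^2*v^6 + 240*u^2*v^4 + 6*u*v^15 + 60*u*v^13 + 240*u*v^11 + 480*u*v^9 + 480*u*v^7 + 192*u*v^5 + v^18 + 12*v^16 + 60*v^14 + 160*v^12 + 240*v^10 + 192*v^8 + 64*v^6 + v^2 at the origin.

The Hessian of f at 0 is [[0, 0], [0, 2]] with rank 1, so corank 1. A Groebner basis of the Jacobian ideal J(f) in C{u,v} is {u^5, v}; counting standard monomials gives mu = 5. Corank 1: A-series; mu = 5 gives A_5.

A5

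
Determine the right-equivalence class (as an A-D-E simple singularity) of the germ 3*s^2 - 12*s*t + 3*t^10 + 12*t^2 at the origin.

A9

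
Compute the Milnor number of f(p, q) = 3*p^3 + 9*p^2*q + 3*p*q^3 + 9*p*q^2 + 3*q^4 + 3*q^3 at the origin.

The Hessian of f at 0 is [[0, 0], [0, 0]] with rank 0, so corank 2. A Groebner basis of the Jacobian ideal J(f) in C{p,q} is {p^3 + 3*p^2*q + 6*p^2 + 12*p*q + 6*q^2, -3*p^2 + p*q^2 - 6*p*q - 3*q^2, 3*p^2 + 6*p*q + q^3 + 3*q^2}; counting standard monomials gives mu = 7. Corank 2; j^3 = 3*(p + q)^3 is a perfect cube, so E-series; the 4-jet and mu = 7 give E_7.

7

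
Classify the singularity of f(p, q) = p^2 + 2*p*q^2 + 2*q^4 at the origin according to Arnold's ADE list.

A3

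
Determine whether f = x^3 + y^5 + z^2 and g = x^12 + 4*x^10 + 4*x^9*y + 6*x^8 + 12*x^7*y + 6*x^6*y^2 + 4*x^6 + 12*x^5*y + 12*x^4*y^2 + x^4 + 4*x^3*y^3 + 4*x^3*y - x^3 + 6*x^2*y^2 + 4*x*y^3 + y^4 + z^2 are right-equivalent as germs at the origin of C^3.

No.

The Hessian of f at 0 is [[0, 0, 0], [0, 0, 0], [0, 0, 2]] with rank 1, so corank 2. A Groebner basis of the Jacobian ideal J(f) in C{x,y,z} is {y^4, x^2, z}; counting standard monomials gives mu = 8. Corank 2; j^3 = x^3 is a perfect cube, so E-series; the 5-jet and mu = 8 give E_8. The Hessian of g at 0 is [[0, 0, 0], [0, 0, 0], [0, 0, 2]] with rank 1, so corank 2. A Groebner basis of the Jacobian ideal J(g) in C{x,y,z} is {y^4, x*y^2 + y^3/3, x^2, z}; counting standard monomials gives mu = 6. Corank 2; j^3 = -x^3 is a perfect cube, so E-series; the 4-jet and mu = 6 give E_6. f is E_8 but g is E_6, hence not right-equivalent.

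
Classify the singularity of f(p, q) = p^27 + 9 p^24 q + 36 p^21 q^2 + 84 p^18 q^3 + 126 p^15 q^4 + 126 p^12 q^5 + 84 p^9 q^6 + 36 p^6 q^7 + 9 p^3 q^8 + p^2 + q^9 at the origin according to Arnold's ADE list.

The Hessian of f at 0 is [[2, 0], [0, 0]] with rank 1, so corank 1. A Groebner basis of the Jacobian ideal J(f) in C{p,q} is {q^8, p}; counting standard monomials gives mu = 8. Corank 1: A-series; mu = 8 gives A_8.

A_8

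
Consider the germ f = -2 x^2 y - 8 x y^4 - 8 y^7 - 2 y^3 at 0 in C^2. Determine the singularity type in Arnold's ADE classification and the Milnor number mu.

The Hessian of f at 0 has rank 0. Corank 2; j^3 = -2*y*(x^2 + y^2) splits into three distinct lines over C (the quadratic factor has nonzero discriminant), so D_4.

Type D_4, Milnor number mu = 4.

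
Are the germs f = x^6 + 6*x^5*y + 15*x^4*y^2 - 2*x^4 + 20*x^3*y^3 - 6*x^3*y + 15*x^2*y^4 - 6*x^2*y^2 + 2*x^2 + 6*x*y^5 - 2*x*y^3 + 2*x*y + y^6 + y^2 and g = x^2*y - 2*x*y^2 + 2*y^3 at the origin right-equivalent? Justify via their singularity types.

No.

The Hessian of f at 0 is [[4, 2], [2, 2]] with rank 2, so corank 0. A Groebner basis of the Jacobian ideal J(f) in C{x,y} is {x, y}; counting standard monomials gives mu = 1. Corank 0: nondegenerate Morse point, so A_1. The Hessian of g at 0 is [[0, 0], [0, 0]] with rank 0, so corank 2. A Groebner basis of the Jacobian ideal J(g) in C{x,y} is {y^3, x^2 + 2*y^2, x*y - y^2}; counting standard monomials gives mu = 4. Corank 2; j^3 = y*(x^2 - 2*x*y + 2*y^2) splits into three distinct lines over C (the quadratic factor has nonzero discriminant), so D_4. f is A_1 but g is D_4, hence not right-equivalent.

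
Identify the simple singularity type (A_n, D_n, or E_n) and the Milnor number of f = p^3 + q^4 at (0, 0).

Type E6, Milnor number mu = 6.

The Hessian of f at 0 is [[0, 0], [0, 0]] with rank 0, so corank 2. A Groebner basis of the Jacobian ideal J(f) in C{p,q} is {q^3, p^2}; counting standard monomials gives mu = 6. Corank 2; j^3 = p^3 is a perfect cube, so E-series; the 4-jet and mu = 6 give E_6.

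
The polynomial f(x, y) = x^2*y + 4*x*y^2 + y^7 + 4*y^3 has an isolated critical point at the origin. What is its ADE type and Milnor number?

Type D_{8}, Milnor number mu = 8.

The Hessian of f at 0 has rank 0. Corank 2; j^3 = y*(x + 2*y)^2 has shape L^2 M (L != M), so D-series; mu = 8 gives D_8.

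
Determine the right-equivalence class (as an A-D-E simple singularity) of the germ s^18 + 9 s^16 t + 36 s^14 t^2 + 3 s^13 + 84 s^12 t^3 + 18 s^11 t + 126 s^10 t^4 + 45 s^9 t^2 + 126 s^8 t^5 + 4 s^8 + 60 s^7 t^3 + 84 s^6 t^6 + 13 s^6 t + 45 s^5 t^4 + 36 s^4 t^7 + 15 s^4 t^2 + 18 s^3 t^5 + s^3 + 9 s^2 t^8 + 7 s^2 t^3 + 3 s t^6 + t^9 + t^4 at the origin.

The Hessian of f at 0 has rank 0. Corank 2; j^3 = s^3 is a perfect cube, so E-series; the 4-jet and mu = 6 give E_6.

E6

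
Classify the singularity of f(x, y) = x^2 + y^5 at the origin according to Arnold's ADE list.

The Hessian of f at 0 is [[2, 0], [0, 0]] with rank 1, so corank 1. A Groebner basis of the Jacobian ideal J(f) in C{x,y} is {y^4, x}; counting standard monomials gives mu = 4. Corank 1: A-series; mu = 4 gives A_4.

A4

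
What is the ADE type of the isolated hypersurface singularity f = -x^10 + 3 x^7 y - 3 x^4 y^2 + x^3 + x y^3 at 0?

E_7

The Hessian of f at 0 is [[0, 0], [0, 0]] with rank 0, so corank 2. A Groebner basis of the Jacobian ideal J(f) in C{x,y} is {x^3, x*y^2, 3*x^2 + y^3}; counting standard monomials gives mu = 7. Corank 2; j^3 = x^3 is a perfect cube, so E-series; the 4-jet and mu = 7 give E_7.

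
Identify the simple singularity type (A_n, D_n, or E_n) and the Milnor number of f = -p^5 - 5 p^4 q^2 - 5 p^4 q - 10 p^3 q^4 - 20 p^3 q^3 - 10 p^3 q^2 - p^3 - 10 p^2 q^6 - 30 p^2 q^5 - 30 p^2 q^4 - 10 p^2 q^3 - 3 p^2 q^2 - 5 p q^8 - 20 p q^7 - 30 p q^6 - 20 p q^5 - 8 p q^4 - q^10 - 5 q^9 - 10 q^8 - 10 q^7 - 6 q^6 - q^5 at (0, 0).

Type E_{8}, Milnor number mu = 8.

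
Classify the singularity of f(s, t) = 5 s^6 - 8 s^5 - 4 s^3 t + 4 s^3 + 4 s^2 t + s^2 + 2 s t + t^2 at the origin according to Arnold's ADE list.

The Hessian of f at 0 has rank 1. Corank 1: A-series; mu = 5 gives A_5.

A5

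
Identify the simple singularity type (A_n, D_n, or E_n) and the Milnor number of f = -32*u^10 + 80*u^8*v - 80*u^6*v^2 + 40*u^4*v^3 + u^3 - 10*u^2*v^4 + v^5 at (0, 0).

Type E_8, Milnor number mu = 8.

The Hessian of f at 0 has rank 0. Corank 2; j^3 = u^3 is a perfect cube, so E-series; the 5-jet and mu = 8 give E_8.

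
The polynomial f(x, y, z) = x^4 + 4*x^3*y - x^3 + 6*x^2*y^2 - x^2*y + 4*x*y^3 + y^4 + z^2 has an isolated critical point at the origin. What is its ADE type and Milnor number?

The Hessian of f at 0 is [[0, 0, 0], [0, 0, 0], [0, 0, 2]] with rank 1, so corank 2. A Groebner basis of the Jacobian ideal J(f) in C{x,y,z} is {x*y^2, x*y/4 + y^3, x^2 + x*y, z}; counting standard monomials gives mu = 5. Corank 2; j^3 = -x^2*(x + y) has shape L^2 M (L != M), so D-series; mu = 5 gives D_5.

Type D_{5}, Milnor number mu = 5.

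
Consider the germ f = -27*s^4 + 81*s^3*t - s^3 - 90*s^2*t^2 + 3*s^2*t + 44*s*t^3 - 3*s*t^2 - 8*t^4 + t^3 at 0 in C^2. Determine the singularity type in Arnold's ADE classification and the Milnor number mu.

Type E_{7}, Milnor number mu = 7.

The Hessian of f at 0 has rank 0. Corank 2; j^3 = -(s - t)^3 is a perfect cube, so E-series; the 4-jet and mu = 7 give E_7.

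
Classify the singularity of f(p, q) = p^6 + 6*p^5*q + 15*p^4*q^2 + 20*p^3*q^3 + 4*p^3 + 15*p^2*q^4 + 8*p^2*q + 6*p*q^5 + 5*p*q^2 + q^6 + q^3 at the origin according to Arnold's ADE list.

D_7

The Hessian of f at 0 has rank 0. Corank 2; j^3 = (p + q)*(2*p + q)^2 has shape L^2 M (L != M), so D-series; mu = 7 gives D_7.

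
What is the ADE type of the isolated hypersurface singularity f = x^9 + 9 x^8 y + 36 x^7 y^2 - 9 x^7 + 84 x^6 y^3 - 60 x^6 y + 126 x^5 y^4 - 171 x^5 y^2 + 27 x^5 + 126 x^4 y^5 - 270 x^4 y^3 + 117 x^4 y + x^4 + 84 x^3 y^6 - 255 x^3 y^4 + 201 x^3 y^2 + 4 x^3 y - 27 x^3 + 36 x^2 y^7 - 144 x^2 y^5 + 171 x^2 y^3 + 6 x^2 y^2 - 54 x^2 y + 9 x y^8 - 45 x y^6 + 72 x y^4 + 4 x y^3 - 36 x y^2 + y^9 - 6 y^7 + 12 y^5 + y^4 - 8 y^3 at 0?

E_{6}

The Hessian of f at 0 is [[0, 0], [0, 0]] with rank 0, so corank 2. A Groebner basis of the Jacobian ideal J(f) in C{x,y} is {y^4, x*y^2 + 7*y^3/9, x^2 + 4*x*y/3 + 4*y^2/9}; counting standard monomials gives mu = 6. Corank 2; j^3 = -(3*x + 2*y)^3 is a perfect cube, so E-series; the 4-jet and mu = 6 give E_6.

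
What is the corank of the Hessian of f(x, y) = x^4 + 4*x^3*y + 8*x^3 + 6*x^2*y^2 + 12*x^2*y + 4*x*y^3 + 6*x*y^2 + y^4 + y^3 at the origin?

Hessian at 0 has rank 0.

2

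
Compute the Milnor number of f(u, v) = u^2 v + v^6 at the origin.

The Hessian of f at 0 is [[0, 0], [0, 0]] with rank 0, so corank 2. A Groebner basis of the Jacobian ideal J(f) in C{u,v} is {u^2/6 + v^5, u^3, u*v}; counting standard monomials gives mu = 7. Corank 2; j^3 = u^2*v has shape L^2 M (L != M), so D-series; mu = 7 gives D_7.

7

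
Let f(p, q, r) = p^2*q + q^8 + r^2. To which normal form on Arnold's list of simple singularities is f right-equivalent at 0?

D_{9}

The Hessian of f at 0 is [[0, 0, 0], [0, 0, 0], [0, 0, 2]] with rank 1, so corank 2. A Groebner basis of the Jacobian ideal J(f) in C{p,q,r} is {p^2/8 + q^7, p^3, p*q, r}; counting standard monomials gives mu = 9. Corank 2; j^3 = p^2*q has shape L^2 M (L != M), so D-series; mu = 9 gives D_9.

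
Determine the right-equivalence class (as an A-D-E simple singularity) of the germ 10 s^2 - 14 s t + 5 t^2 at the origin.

A_{1}

The Hessian of f at 0 has rank 2. Corank 0: nondegenerate Morse point, so A_1.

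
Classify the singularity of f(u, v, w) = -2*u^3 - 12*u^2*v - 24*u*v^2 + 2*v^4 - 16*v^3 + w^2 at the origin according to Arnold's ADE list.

E_6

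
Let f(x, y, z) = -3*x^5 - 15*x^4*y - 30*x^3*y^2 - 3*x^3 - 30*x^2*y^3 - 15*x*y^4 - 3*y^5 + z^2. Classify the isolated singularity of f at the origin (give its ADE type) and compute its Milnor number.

Type E_{8}, Milnor number mu = 8.

The Hessian of f at 0 is [[0, 0, 0], [0, 0, 0], [0, 0, 2]] with rank 1, so corank 2. A Groebner basis of the Jacobian ideal J(f) in C{x,y,z} is {y^5, x*y^3 + y^4/4, x^2, z}; counting standard monomials gives mu = 8. Corank 2; j^3 = -3*x^3 is a perfect cube, so E-series; the 5-jet and mu = 8 give E_8.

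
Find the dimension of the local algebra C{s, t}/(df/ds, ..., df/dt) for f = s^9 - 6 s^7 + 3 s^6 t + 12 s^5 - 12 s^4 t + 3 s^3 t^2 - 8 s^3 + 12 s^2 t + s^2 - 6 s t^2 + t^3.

The Hessian of f at 0 has rank 1. Corank 1: A-series; mu = 2 gives A_2.

2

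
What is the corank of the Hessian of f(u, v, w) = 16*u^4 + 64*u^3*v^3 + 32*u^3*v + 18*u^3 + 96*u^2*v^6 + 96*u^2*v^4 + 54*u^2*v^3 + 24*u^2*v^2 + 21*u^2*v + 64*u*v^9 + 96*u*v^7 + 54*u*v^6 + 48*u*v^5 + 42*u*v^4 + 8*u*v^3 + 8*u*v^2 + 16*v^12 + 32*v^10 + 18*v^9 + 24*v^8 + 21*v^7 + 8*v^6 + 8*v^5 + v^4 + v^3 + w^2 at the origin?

2

Hessian at 0 has rank 1.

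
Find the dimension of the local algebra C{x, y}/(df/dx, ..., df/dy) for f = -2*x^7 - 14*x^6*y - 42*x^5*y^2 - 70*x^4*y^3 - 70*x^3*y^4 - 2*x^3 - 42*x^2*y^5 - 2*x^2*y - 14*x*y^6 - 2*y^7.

8

The Hessian of f at 0 is [[0, 0], [0, 0]] with rank 0, so corank 2. A Groebner basis of the Jacobian ideal J(f) in C{x,y} is {-x*y/7 + y^6, x*y^2, x^2 + x*y}; counting standard monomials gives mu = 8. Corank 2; j^3 = -2*x^2*(x + y) has shape L^2 M (L != M), so D-series; mu = 8 gives D_8.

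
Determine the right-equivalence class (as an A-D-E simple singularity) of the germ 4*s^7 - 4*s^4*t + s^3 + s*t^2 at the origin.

D_{4}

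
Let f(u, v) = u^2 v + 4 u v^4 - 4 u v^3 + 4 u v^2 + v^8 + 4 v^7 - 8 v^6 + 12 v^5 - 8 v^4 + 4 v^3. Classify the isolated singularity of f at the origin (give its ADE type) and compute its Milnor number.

Type D_{9}, Milnor number mu = 9.

The Hessian of f at 0 is [[0, 0], [0, 0]] with rank 0, so corank 2. A Groebner basis of the Jacobian ideal J(f) in C{u,v} is {u^2*v^2 + 4*u^2*v/3 - u^2/3 + 16*u*v^2/3 + 8*v^3/3 + 4*v^2/3, -u^2*v/3 - u^2/6 + u*v^3 - u*v^2/3 - u*v + 4*v^3/3 - 4*v^2/3, u*v/2 + v^4 - v^3 + v^2, u^3 + 16*u^2*v/3 - 10*u^2/3 + 64*u*v^2/3 - 8*u*v + 56*v^3/3 - 8*v^2/3}; counting standard monomials gives mu = 9. Corank 2; j^3 = v*(u + 2*v)^2 has shape L^2 M (L != M), so D-series; mu = 9 gives D_9.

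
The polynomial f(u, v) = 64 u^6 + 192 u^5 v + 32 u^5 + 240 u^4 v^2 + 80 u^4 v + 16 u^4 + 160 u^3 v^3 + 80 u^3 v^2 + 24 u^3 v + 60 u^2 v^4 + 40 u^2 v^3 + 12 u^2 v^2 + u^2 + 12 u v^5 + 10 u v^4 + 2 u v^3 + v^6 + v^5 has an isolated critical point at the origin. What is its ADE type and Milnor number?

Type A_4, Milnor number mu = 4.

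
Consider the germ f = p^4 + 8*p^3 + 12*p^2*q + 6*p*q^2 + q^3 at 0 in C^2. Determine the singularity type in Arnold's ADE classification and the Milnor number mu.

Type E_6, Milnor number mu = 6.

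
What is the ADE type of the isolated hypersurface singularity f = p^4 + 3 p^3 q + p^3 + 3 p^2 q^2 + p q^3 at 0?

E_{7}

The Hessian of f at 0 has rank 0. Corank 2; j^3 = p^3 is a perfect cube, so E-series; the 4-jet and mu = 7 give E_7.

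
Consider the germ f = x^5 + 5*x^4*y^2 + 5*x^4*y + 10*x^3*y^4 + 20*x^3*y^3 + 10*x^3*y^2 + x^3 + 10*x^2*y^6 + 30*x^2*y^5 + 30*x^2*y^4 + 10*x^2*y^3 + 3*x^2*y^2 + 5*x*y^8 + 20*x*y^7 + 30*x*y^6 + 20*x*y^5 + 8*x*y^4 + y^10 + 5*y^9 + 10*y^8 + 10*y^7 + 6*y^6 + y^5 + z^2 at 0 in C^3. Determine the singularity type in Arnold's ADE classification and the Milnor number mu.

The Hessian of f at 0 is [[0, 0, 0], [0, 0, 0], [0, 0, 2]] with rank 1, so corank 2. A Groebner basis of the Jacobian ideal J(f) in C{x,y,z} is {-x^2/4 + x*y^3 - x*y^2/2, x^2 + 2*x*y^2 + y^4, x^3, x^2*y + x^2/2 + x*y^2, z}; counting standard monomials gives mu = 8. Corank 2; j^3 = x^3 is a perfect cube, so E-series; the 5-jet and mu = 8 give E_8.

Type E_8, Milnor number mu = 8.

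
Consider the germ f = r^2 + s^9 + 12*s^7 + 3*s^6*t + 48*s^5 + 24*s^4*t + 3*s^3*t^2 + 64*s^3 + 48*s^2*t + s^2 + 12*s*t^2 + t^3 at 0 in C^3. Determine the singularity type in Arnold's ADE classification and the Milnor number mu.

Type A_{2}, Milnor number mu = 2.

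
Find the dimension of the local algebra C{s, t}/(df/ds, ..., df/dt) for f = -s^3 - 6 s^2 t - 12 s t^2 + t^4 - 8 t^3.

6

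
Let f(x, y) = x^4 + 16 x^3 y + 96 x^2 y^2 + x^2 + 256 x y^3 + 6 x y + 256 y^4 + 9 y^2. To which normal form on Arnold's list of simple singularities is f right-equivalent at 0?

A_3

The Hessian of f at 0 has rank 1. Corank 1: A-series; mu = 3 gives A_3.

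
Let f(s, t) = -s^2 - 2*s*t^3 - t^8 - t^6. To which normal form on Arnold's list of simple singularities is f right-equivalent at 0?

A7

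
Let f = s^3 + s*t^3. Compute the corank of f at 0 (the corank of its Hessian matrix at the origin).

2

Hessian at 0 has rank 0.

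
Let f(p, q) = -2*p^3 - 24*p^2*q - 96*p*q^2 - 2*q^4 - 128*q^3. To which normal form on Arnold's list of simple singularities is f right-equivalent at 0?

E_6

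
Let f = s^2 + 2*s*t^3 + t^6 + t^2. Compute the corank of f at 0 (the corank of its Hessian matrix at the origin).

0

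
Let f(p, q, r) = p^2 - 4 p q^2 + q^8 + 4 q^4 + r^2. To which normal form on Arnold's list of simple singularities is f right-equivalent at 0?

A7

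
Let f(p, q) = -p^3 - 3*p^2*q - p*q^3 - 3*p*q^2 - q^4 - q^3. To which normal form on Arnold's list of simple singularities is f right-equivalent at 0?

The Hessian of f at 0 is [[0, 0], [0, 0]] with rank 0, so corank 2. A Groebner basis of the Jacobian ideal J(f) in C{p,q} is {p^3 + 3*p^2*q + 6*p^2 + 12*p*q + 6*q^2, -3*p^2 + p*q^2 - 6*p*q - 3*q^2, 3*p^2 + 6*p*q + q^3 + 3*q^2}; counting standard monomials gives mu = 7. Corank 2; j^3 = -(p + q)^3 is a perfect cube, so E-series; the 4-jet and mu = 7 give E_7.

E7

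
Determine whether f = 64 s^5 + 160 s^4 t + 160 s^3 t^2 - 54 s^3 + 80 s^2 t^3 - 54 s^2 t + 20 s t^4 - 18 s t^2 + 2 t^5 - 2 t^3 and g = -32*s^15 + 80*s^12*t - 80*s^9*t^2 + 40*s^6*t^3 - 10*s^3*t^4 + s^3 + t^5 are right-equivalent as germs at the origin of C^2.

Yes.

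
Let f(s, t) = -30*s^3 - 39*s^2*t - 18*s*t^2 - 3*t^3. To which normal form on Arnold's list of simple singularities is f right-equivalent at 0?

The Hessian of f at 0 has rank 0. Corank 2; j^3 = -3*(2*s + t)*(5*s^2 + 4*s*t + t^2) splits into three distinct lines over C (the quadratic factor has nonzero discriminant), so D_4.

D_4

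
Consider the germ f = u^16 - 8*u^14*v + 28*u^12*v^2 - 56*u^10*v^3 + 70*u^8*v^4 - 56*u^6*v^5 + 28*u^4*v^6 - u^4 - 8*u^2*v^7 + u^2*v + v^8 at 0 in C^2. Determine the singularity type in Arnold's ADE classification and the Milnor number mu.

The Hessian of f at 0 has rank 0. Corank 2; j^3 = u^2*v has shape L^2 M (L != M), so D-series; mu = 9 gives D_9.

Type D_9, Milnor number mu = 9.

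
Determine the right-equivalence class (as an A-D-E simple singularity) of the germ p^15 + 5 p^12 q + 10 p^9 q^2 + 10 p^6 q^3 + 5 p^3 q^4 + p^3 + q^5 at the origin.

E8

The Hessian of f at 0 has rank 0. Corank 2; j^3 = p^3 is a perfect cube, so E-series; the 5-jet and mu = 8 give E_8.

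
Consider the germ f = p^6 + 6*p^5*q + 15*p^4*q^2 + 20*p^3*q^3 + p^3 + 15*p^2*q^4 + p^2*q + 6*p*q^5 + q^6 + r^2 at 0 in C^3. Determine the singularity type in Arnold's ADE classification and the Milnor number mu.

Type D_7, Milnor number mu = 7.

The Hessian of f at 0 has rank 1. Corank 2; j^3 = p^2*(p + q) has shape L^2 M (L != M), so D-series; mu = 7 gives D_7.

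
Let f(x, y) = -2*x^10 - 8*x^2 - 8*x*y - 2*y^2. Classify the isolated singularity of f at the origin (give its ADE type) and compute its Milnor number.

The Hessian of f at 0 has rank 1. Corank 1: A-series; mu = 9 gives A_9.

Type A_{9}, Milnor number mu = 9.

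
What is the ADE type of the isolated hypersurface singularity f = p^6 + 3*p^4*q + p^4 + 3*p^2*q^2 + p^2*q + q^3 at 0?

D_{4}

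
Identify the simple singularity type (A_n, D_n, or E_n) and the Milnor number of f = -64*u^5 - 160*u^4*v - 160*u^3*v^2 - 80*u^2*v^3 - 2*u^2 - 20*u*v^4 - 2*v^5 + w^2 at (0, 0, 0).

The Hessian of f at 0 is [[-4, 0, 0], [0, 0, 0], [0, 0, 2]] with rank 2, so corank 1. A Groebner basis of the Jacobian ideal J(f) in C{u,v,w} is {v^4, u, w}; counting standard monomials gives mu = 4. Corank 1: A-series; mu = 4 gives A_4.

Type A_4, Milnor number mu = 4.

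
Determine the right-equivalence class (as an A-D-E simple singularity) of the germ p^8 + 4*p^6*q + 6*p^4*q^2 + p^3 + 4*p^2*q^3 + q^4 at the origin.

The Hessian of f at 0 has rank 0. Corank 2; j^3 = p^3 is a perfect cube, so E-series; the 4-jet and mu = 6 give E_6.

E_{6}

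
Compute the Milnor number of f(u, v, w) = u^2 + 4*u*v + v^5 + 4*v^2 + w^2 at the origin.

The Hessian of f at 0 has rank 2. Corank 1: A-series; mu = 4 gives A_4.

4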